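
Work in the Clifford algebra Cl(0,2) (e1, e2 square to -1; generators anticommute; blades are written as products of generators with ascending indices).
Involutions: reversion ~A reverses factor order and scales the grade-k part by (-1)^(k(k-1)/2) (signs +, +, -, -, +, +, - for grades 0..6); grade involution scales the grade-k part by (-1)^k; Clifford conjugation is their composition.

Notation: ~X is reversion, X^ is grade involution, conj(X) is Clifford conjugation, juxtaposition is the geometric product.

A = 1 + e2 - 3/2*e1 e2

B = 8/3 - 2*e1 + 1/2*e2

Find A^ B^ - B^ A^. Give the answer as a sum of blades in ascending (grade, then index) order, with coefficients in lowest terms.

first term: 13/6 + 5/4*e1 - 37/6*e2 - 2*e1 e2
second term: 13/6 + 11/4*e1 - 1/6*e2 - 6*e1 e2
Answer: -3/2*e1 - 6*e2 + 4*e1 e2


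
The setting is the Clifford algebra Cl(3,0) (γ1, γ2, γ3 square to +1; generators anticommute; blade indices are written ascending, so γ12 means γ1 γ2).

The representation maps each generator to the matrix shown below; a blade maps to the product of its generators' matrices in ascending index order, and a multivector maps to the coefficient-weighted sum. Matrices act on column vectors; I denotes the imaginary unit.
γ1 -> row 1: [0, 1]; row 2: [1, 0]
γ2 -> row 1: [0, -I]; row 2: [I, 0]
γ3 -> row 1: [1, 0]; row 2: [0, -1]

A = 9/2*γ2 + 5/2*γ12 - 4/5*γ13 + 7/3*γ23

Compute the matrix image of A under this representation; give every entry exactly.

Bivector images (products of the table entries): rho(γ12) = rho(γ1)rho(γ2) = row 1: [I, 0]; row 2: [0, -I]; rho(γ13) = rho(γ1)rho(γ3) = row 1: [0, -1]; row 2: [1, 0]; rho(γ23) = rho(γ2)rho(γ3) = row 1: [0, I]; row 2: [I, 0].
M = (9/2)*rho(γ2) + (5/2)*rho(γ12) + (-4/5)*rho(γ13) + (7/3)*rho(γ23), summed entrywise:
Answer: row 1: [5*I/2, 4/5 - 13*I/6]; row 2: [-4/5 + 41*I/6, -5*I/2]


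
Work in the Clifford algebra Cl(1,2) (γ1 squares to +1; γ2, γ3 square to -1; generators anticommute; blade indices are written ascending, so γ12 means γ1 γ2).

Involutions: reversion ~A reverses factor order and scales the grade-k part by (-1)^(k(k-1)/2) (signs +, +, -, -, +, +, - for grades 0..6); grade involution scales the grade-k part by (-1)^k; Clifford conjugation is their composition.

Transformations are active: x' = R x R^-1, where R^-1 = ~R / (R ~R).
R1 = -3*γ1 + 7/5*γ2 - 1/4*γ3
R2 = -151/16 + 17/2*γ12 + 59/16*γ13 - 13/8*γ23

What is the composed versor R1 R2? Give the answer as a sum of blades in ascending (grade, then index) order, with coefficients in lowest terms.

Distribute over the terms of R1 (each basis-blade product reordered to ascending indices, repeated generators contracted through their squares):
(-3*γ1) R2 = 453/16*γ1 - 51/2*γ2 - 177/16*γ3 + 39/8*γ123
(7/5*γ2) R2 = 119/10*γ1 - 1057/80*γ2 + 91/40*γ3 - 413/80*γ123
(-1/4*γ3) R2 = -59/64*γ1 + 13/32*γ2 + 151/64*γ3 - 17/8*γ123
Summing the partial products and collecting blades:
Answer: 12573/320*γ1 - 6129/160*γ2 - 2057/320*γ3 - 193/80*γ123


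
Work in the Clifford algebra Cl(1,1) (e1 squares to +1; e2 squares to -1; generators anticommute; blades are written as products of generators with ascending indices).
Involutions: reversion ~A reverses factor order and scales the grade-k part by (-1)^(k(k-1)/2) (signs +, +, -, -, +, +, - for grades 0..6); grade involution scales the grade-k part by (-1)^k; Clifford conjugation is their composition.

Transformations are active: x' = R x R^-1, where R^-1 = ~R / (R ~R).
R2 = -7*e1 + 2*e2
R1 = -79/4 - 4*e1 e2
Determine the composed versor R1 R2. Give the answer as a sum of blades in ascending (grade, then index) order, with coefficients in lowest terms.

Distribute over the terms of R1 (each basis-blade product reordered to ascending indices, repeated generators contracted through their squares):
(-79/4) R2 = 553/4*e1 - 79/2*e2
(-4*e1 e2) R2 = 8*e1 - 28*e2
Summing the partial products and collecting blades:
Answer: 585/4*e1 - 135/2*e2


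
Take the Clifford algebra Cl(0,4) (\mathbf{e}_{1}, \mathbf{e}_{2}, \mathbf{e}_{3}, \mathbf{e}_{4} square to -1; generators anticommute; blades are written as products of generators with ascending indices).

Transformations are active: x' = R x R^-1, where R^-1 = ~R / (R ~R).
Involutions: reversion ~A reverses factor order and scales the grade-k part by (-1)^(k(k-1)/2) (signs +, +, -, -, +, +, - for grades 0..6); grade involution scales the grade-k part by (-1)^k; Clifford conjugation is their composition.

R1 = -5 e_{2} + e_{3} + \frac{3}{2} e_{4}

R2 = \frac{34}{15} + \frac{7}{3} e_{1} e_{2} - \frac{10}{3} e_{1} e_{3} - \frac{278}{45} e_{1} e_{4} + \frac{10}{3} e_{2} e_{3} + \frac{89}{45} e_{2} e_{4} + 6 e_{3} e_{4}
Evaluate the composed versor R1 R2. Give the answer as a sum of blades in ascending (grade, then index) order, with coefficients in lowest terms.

Distribute over the terms of R1 (each basis-blade product reordered to ascending indices, repeated generators contracted through their squares):
(-5 e_{2}) R2 = -\frac{35}{3} e_{1} - \frac{34}{3} e_{2} + \frac{50}{3} e_{3} + \frac{89}{9} e_{4} - \frac{50}{3} e_{1} e_{2} e_{3} - \frac{278}{9} e_{1} e_{2} e_{4} - 30 e_{2} e_{3} e_{4}
(e_{3}) R2 = -\frac{10}{3} e_{1} + \frac{10}{3} e_{2} + \frac{34}{15} e_{3} - 6 e_{4} + \frac{7}{3} e_{1} e_{2} e_{3} + \frac{278}{45} e_{1} e_{3} e_{4} - \frac{89}{45} e_{2} e_{3} e_{4}
(\frac{3}{2} e_{4}) R2 = -\frac{139}{15} e_{1} + \frac{89}{30} e_{2} + 9 e_{3} + \frac{17}{5} e_{4} + \frac{7}{2} e_{1} e_{2} e_{4} - 5 e_{1} e_{3} e_{4} + 5 e_{2} e_{3} e_{4}
Summing the partial products and collecting blades:
Answer: -\frac{364}{15} e_{1} - \frac{151}{30} e_{2} + \frac{419}{15} e_{3} + \frac{328}{45} e_{4} - \frac{43}{3} e_{1} e_{2} e_{3} - \frac{493}{18} e_{1} e_{2} e_{4} + \frac{53}{45} e_{1} e_{3} e_{4} - \frac{1214}{45} e_{2} e_{3} e_{4}


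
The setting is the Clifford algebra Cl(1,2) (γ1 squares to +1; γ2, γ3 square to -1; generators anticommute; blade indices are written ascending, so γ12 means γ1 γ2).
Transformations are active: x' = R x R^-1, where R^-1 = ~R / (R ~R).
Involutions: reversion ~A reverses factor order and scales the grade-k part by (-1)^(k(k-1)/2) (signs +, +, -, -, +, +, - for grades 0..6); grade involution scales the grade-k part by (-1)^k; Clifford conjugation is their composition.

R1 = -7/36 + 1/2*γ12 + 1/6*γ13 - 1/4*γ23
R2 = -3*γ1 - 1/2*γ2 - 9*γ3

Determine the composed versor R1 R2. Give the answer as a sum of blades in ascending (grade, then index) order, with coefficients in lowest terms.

Distribute over the terms of R2 (each basis-blade product reordered to ascending indices, repeated generators contracted through their squares):
R1 (-3*γ1) = 7/12*γ1 + 3/2*γ2 + 1/2*γ3 + 3/4*γ123
R1 (-1/2*γ2) = 1/4*γ1 + 7/72*γ2 + 1/8*γ3 + 1/12*γ123
R1 (-9*γ3) = 3/2*γ1 - 9/4*γ2 + 7/4*γ3 - 9/2*γ123
Summing the partial products and collecting blades:
Answer: 7/3*γ1 - 47/72*γ2 + 19/8*γ3 - 11/3*γ123


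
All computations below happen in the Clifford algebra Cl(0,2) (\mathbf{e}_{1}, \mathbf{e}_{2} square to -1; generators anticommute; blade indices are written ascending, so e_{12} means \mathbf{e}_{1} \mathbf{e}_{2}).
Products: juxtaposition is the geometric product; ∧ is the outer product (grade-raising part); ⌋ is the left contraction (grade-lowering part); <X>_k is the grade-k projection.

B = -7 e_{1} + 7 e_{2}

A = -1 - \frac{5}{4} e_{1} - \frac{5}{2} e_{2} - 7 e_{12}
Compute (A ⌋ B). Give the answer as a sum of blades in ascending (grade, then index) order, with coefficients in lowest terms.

step 1: \frac{35}{4} + 7 e_{1} - 7 e_{2}
Answer: \frac{35}{4} + 7 e_{1} - 7 e_{2}


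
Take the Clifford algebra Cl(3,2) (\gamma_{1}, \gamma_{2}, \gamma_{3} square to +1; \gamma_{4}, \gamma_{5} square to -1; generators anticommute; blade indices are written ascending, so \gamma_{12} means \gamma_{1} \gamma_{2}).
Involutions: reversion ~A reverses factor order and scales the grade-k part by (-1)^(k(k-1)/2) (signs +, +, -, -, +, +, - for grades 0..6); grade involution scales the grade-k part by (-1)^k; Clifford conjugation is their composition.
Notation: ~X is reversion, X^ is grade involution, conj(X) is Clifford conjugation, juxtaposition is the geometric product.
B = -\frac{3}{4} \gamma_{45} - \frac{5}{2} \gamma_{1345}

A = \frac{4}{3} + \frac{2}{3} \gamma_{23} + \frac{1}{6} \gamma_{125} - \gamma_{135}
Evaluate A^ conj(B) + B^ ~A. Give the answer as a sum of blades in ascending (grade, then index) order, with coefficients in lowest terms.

first term: \frac{5}{2} \gamma_{4} + \gamma_{45} - \frac{1}{8} \gamma_{124} + \frac{3}{4} \gamma_{134} - \frac{5}{12} \gamma_{234} - \frac{5}{3} \gamma_{1245} - \frac{10}{3} \gamma_{1345} + \frac{1}{2} \gamma_{2345}
second term: -\frac{5}{2} \gamma_{4} - \gamma_{45} - \frac{1}{8} \gamma_{124} + \frac{3}{4} \gamma_{134} - \frac{5}{12} \gamma_{234} - \frac{5}{3} \gamma_{1245} - \frac{10}{3} \gamma_{1345} + \frac{1}{2} \gamma_{2345}
Answer: -\frac{1}{4} \gamma_{124} + \frac{3}{2} \gamma_{134} - \frac{5}{6} \gamma_{234} - \frac{10}{3} \gamma_{1245} - \frac{20}{3} \gamma_{1345} + \gamma_{2345}


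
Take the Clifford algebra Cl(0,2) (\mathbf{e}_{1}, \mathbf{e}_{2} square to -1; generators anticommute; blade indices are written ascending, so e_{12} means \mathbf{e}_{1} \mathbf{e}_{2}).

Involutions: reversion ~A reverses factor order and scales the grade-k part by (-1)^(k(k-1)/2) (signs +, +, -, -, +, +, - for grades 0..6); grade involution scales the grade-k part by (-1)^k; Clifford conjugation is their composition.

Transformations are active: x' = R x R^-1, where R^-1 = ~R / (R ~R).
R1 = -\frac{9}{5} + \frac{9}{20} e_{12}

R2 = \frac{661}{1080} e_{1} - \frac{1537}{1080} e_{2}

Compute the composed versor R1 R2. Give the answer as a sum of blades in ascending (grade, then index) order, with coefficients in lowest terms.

Distribute over the terms of R1 (each basis-blade product reordered to ascending indices, repeated generators contracted through their squares):
(-\frac{9}{5}) R2 = -\frac{661}{600} e_{1} + \frac{1537}{600} e_{2}
(\frac{9}{20} e_{12}) R2 = \frac{1537}{2400} e_{1} + \frac{661}{2400} e_{2}
Summing the partial products and collecting blades:
Answer: -\frac{369}{800} e_{1} + \frac{6809}{2400} e_{2}


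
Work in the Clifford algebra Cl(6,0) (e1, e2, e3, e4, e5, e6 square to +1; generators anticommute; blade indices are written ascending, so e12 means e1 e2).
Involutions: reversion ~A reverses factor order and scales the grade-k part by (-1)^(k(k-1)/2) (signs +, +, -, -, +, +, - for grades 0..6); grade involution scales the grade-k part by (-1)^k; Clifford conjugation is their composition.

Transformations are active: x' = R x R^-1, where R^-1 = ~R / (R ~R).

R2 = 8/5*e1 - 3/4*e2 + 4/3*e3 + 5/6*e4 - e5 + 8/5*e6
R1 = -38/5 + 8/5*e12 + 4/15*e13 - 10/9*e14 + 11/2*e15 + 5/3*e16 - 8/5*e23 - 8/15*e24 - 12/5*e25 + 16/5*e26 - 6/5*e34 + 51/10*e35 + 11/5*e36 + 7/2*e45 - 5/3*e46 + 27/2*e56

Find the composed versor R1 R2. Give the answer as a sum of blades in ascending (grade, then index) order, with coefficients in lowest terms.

Distribute over the terms of R2 (each basis-blade product reordered to ascending indices, repeated generators contracted through their squares):
R1 (8/5*e1) = -304/25*e1 - 64/25*e2 - 32/75*e3 + 16/9*e4 - 44/5*e5 - 8/3*e6 - 64/25*e123 - 64/75*e124 - 96/25*e125 + 128/25*e126 - 48/25*e134 + 204/25*e135 + 88/25*e136 + 28/5*e145 - 8/3*e146 + 108/5*e156
R1 (-3/4*e2) = -6/5*e1 + 57/10*e2 - 6/5*e3 - 2/5*e4 - 9/5*e5 + 12/5*e6 + 1/5*e123 - 5/6*e124 + 33/8*e125 + 5/4*e126 + 9/10*e234 - 153/40*e235 - 33/20*e236 - 21/8*e245 + 5/4*e246 - 81/8*e256
R1 (4/3*e3) = 16/45*e1 - 32/15*e2 - 152/15*e3 + 8/5*e4 - 34/5*e5 - 44/15*e6 + 32/15*e123 + 40/27*e134 - 22/3*e135 - 20/9*e136 + 32/45*e234 + 16/5*e235 - 64/15*e236 + 14/3*e345 - 20/9*e346 + 18*e356
R1 (5/6*e4) = -25/27*e1 - 4/9*e2 - e3 - 19/3*e4 - 35/12*e5 + 25/18*e6 + 4/3*e124 + 2/9*e134 - 55/12*e145 - 25/18*e146 - 4/3*e234 + 2*e245 - 8/3*e246 - 17/4*e345 - 11/6*e346 + 45/4*e456
R1 (-e5) = -11/2*e1 + 12/5*e2 - 51/10*e3 - 7/2*e4 + 38/5*e5 + 27/2*e6 - 8/5*e125 - 4/15*e135 + 10/9*e145 + 5/3*e156 + 8/5*e235 + 8/15*e245 + 16/5*e256 + 6/5*e345 + 11/5*e356 - 5/3*e456
R1 (8/5*e6) = 8/3*e1 + 128/25*e2 + 88/25*e3 - 8/3*e4 + 108/5*e5 - 304/25*e6 + 64/25*e126 + 32/75*e136 - 16/9*e146 + 44/5*e156 - 64/25*e236 - 64/75*e246 - 96/25*e256 - 48/25*e346 + 204/25*e356 + 28/5*e456
Summing the partial products and collecting blades:
Answer: -22631/1350*e1 + 3637/450*e2 - 717/50*e3 - 857/90*e4 + 533/60*e5 - 106/225*e6 - 17/75*e123 - 53/150*e124 - 263/200*e125 + 893/100*e126 - 146/675*e134 + 14/25*e135 + 388/225*e136 + 383/180*e145 - 35/6*e146 + 481/15*e156 + 5/18*e234 + 39/40*e235 - 2543/300*e236 - 11/120*e245 - 227/100*e246 - 2153/200*e256 + 97/60*e345 - 2689/450*e346 + 709/25*e356 + 911/60*e456


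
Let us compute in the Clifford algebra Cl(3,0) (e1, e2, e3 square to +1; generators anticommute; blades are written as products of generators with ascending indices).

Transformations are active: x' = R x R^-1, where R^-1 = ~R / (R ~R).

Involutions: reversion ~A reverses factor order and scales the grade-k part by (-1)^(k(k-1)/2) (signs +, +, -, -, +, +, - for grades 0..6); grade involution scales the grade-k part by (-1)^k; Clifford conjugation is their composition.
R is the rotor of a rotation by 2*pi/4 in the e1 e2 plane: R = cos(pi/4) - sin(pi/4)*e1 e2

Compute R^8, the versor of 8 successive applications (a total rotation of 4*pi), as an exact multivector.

The rotor phase is half the rotation angle and phases add under composition, so 8 steps in the e1 e2 plane accumulate phase 8*(pi/4) = 2*pi: R^8 = cos(2*pi) - sin(2*pi)*e1 e2.
cos(2*pi) = 1 and sin(2*pi) = 0, so R^8 = 1. The total rotation 4*pi is 2 full turns, so every vector returns to itself, yet the rotor is +1, back on the identity sheet (an even number of 2*pi turns).
Answer: 1


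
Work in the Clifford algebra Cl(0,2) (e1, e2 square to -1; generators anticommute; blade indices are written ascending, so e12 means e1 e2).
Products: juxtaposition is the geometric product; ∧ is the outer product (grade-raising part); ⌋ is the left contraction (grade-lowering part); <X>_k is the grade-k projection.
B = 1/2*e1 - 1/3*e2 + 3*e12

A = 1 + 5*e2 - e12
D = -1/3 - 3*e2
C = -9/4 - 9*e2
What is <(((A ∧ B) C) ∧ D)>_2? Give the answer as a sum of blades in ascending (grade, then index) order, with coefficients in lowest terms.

step 1: 1/2*e1 - 1/3*e2 + 1/2*e12
step 2: -3 + 27/8*e1 + 3/4*e2 - 45/8*e12
step 3: 1 - 9/8*e1 + 35/4*e2 - 33/4*e12
step 4: -33/4*e12
Answer: -33/4*e12


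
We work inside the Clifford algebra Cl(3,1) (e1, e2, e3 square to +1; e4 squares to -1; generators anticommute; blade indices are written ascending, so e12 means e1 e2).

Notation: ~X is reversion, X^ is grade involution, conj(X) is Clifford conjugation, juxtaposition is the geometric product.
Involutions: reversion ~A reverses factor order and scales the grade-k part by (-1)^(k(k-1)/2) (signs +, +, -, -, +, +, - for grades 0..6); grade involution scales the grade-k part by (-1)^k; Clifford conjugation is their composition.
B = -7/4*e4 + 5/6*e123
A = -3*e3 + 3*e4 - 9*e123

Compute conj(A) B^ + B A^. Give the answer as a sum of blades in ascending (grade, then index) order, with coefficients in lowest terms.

first term: -9/4 - 5/2*e12 + 21/4*e34 - 73/4*e1234
second term: -51/4 + 5/2*e12 + 21/4*e34 + 53/4*e1234
Answer: -15 + 21/2*e34 - 5*e1234


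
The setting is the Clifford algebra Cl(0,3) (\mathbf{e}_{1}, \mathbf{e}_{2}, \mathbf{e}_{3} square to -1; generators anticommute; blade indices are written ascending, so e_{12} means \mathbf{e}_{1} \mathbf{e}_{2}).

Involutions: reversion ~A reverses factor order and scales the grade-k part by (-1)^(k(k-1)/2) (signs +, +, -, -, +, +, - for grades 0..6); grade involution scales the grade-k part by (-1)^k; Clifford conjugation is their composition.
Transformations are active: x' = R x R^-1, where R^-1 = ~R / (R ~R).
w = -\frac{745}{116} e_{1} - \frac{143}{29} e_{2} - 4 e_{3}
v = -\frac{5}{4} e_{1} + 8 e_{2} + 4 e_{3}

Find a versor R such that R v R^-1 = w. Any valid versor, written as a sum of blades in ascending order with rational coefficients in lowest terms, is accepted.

The midline construction: v and w both square to -\frac{1305}{16}, so reflecting in their sum -\frac{445}{58} e_{1} + \frac{89}{29} e_{2} exchanges them.
Answer: -\frac{445}{58} e_{1} + \frac{89}{29} e_{2}


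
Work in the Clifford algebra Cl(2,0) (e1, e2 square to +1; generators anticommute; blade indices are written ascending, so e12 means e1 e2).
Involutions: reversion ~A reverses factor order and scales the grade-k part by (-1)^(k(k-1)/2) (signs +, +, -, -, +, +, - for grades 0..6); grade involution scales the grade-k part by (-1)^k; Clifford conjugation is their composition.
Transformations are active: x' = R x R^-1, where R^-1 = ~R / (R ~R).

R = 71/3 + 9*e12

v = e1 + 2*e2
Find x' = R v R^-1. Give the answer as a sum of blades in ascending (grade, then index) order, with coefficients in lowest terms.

~R = 71/3 - 9*e12, and R ~R = 5770/9, so R^-1 = ~R / (5770/9).
R v = 125/3*e1 + 115/3*e2
Answer: 1198/577*e1 + 479/577*e2


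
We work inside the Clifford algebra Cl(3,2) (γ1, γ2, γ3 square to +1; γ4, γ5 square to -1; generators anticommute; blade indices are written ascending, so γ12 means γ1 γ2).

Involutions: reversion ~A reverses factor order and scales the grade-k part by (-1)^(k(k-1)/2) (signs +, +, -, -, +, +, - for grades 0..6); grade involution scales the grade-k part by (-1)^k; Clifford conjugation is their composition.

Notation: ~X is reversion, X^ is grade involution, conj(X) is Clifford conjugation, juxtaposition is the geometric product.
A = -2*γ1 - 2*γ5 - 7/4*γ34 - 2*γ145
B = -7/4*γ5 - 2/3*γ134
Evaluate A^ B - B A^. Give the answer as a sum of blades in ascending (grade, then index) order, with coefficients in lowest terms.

first term: 7/2 + 7/6*γ1 + 7/2*γ14 - 7/2*γ15 - 4/3*γ34 - 4/3*γ35 + 49/16*γ345 + 4/3*γ1345
second term: 7/2 + 7/6*γ1 + 7/2*γ14 + 7/2*γ15 - 4/3*γ34 + 4/3*γ35 + 49/16*γ345 - 4/3*γ1345
Answer: -7*γ15 - 8/3*γ35 + 8/3*γ1345


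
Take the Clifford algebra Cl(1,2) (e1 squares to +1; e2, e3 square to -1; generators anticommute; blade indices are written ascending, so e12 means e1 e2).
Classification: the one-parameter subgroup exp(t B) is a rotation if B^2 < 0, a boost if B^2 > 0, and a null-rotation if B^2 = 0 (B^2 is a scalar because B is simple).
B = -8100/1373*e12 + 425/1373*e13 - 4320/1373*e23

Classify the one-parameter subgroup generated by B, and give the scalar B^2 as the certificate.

B^2 term by term: the squares give (-8100/1373)^2*(e12)^2 + (425/1373)^2*(e13)^2 + (-4320/1373)^2*(e23)^2 = 65610000/1885129*(+1) + 180625/1885129*(+1) + 18662400/1885129*(-1) = 25 (each basis 2-blade squares to minus the product of its generators' squares); cross terms between blades sharing an index anticommute and cancel. So B^2 = 25.
Answer: boost, certificate B^2 = 25. Key observation: B^2 = 25 is a conjugation invariant, so its sign decides the class regardless of the surface form of B.


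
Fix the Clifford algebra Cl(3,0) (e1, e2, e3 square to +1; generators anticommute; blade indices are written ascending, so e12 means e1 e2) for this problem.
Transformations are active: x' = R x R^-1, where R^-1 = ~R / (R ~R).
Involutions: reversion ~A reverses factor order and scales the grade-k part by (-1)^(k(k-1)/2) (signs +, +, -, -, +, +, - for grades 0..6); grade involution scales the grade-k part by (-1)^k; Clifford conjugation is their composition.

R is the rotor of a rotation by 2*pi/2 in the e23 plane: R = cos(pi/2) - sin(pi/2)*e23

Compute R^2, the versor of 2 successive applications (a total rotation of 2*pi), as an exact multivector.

Half-angle bookkeeping: 2 applications in e23 add up to rotor phase 2*pi/2 = pi, so R^2 = cos(pi) - sin(pi)*e23.
cos(pi) = -1 and sin(pi) = 0, so R^2 = -1. The total rotation 2*pi is 1 full turn, so every vector returns to itself, yet the rotor is -1, on the OTHER sheet of the double cover (an odd number of 2*pi turns).
Answer: -1


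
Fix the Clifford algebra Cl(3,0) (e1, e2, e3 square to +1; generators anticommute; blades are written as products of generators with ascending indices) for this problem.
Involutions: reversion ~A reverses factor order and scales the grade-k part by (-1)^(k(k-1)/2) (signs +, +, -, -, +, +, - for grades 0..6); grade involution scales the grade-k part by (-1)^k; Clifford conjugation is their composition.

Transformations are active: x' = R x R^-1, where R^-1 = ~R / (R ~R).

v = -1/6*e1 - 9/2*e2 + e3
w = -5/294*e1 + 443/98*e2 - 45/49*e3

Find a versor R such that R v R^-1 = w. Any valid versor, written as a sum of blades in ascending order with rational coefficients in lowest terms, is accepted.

Equal squares first: v^2 = w^2 = 383/18. Then v + w = -9/49*e1 + 1/49*e2 + 4/49*e3 is a versor taking v to w, provided it is invertible.
Answer: -9/49*e1 + 1/49*e2 + 4/49*e3


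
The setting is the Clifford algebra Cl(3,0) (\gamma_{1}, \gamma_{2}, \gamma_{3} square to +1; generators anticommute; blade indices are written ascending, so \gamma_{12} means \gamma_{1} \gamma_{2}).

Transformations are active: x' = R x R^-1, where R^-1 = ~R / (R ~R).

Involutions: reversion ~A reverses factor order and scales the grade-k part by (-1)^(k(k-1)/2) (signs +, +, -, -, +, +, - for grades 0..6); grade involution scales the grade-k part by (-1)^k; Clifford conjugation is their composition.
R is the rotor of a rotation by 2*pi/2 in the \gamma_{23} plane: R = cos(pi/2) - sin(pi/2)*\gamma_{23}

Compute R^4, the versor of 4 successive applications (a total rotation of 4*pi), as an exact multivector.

The rotor phase is half the rotation angle and phases add under composition, so 4 steps in the \gamma_{23} plane accumulate phase 4*(pi/2) = 2 \pi: R^4 = cos(2 \pi) - sin(2 \pi)*\gamma_{23}.
cos(2 \pi) = 1 and sin(2 \pi) = 0, so R^4 = 1. The total rotation 4*pi is 2 full turns, so every vector returns to itself, yet the rotor is +1, back on the identity sheet (an even number of 2*pi turns).
Answer: 1


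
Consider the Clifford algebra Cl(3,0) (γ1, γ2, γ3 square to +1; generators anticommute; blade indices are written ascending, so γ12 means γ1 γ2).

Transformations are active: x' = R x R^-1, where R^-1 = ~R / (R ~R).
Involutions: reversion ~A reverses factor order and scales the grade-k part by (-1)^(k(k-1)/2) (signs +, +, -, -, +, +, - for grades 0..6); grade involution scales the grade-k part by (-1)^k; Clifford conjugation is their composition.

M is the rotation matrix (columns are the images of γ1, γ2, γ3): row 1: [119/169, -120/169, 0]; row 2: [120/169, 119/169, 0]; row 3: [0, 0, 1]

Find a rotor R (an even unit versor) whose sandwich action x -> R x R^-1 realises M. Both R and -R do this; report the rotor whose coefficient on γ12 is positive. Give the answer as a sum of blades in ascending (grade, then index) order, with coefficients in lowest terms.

Method: write R = a + b12*γ12 + b13*γ13 + b23*γ23 with a^2 + b12^2 + b13^2 + b23^2 = 1 (so R^-1 = ~R). Expanding the columns R e_j ~R gives tr M = 4a^2 - 1 and, from the antisymmetric part, M21 - M12 = -4a*b12, M13 - M31 = 4a*b13, M32 - M23 = -4a*b23.
Here tr M = 407/169, so a^2 = (1 + tr M)/4 = 144/169 and a = ±12/13. Taking a = 12/13: M21 - M12 = 240/169, M13 - M31 = 0, M32 - M23 = 0, giving b12 = -5/13, b13 = 0, b23 = 0, i.e. R = 12/13 - 5/13*γ12.
Its γ12 coefficient is negative, so report the other preimage -R.
Answer: -12/13 + 5/13*γ12. Recall the cover is two-to-one: with M of trace 407/169, both preimages act alike, and the stated γ12 sign chooses the sheet.


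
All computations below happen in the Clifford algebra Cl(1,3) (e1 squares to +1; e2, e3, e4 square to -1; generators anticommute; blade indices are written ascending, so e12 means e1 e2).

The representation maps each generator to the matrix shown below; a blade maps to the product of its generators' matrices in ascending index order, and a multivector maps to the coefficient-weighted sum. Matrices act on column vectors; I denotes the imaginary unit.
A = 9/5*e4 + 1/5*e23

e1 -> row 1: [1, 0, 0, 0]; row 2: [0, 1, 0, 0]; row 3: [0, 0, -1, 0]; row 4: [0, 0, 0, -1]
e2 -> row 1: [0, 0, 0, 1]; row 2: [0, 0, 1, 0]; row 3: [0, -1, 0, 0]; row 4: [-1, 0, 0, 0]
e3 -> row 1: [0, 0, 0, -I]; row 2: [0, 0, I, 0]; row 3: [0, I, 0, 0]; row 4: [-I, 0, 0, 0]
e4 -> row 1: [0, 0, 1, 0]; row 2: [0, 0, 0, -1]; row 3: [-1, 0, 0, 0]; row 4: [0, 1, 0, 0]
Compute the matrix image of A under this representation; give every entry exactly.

Bivector images (products of the table entries): rho(e23) = rho(e2)rho(e3) = row 1: [-I, 0, 0, 0]; row 2: [0, I, 0, 0]; row 3: [0, 0, -I, 0]; row 4: [0, 0, 0, I].
M = (9/5)*rho(e4) + (1/5)*rho(e23), summed entrywise:
Answer: row 1: [-I/5, 0, 9/5, 0]; row 2: [0, I/5, 0, -9/5]; row 3: [-9/5, 0, -I/5, 0]; row 4: [0, 9/5, 0, I/5]


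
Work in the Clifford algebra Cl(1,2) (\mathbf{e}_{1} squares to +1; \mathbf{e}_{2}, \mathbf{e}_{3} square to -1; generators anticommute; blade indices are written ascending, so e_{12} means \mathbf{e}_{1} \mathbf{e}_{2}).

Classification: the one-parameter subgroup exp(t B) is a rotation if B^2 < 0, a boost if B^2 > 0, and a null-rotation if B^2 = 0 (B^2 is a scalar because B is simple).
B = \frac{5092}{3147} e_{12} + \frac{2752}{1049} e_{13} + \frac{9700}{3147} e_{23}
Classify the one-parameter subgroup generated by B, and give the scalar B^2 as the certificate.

B^2 term by term: the squares give (\frac{5092}{3147})^2*(e_{12})^2 + (\frac{2752}{1049})^2*(e_{13})^2 + (\frac{9700}{3147})^2*(e_{23})^2 = \frac{25928464}{9903609}*(+1) + \frac{7573504}{1100401}*(+1) + \frac{94090000}{9903609}*(-1) = 0 (each basis 2-blade squares to minus the product of its generators' squares); cross terms between blades sharing an index anticommute and cancel. So B^2 = 0.
Answer: null-rotation, certificate B^2 = 0. Note: conjugating B changes its blade decomposition but never the scalar B^2 = 0, whose sign settles the classification.


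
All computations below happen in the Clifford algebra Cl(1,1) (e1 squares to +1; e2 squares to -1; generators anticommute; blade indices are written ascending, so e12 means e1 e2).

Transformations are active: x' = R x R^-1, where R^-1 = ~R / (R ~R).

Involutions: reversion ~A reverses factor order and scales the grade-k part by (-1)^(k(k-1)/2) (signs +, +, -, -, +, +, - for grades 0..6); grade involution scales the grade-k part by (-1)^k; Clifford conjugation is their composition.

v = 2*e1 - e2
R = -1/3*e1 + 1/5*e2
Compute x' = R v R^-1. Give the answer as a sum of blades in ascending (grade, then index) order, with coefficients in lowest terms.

~R = -1/3*e1 + 1/5*e2, and R ~R = 16/225, so R^-1 = ~R / (16/225).
R v = -7/15 - 1/15*e12
Answer: 19/8*e1 - 13/8*e2


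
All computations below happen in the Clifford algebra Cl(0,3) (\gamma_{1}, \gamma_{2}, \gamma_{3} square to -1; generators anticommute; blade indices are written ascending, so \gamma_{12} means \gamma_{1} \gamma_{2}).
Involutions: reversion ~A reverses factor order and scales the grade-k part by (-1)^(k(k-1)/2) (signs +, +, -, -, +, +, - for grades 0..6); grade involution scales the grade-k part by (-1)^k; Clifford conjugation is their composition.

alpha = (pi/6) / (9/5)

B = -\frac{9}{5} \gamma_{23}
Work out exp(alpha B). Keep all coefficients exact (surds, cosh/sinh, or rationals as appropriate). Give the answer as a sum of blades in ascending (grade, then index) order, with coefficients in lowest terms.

B^2 = (-\frac{9}{5})^2*(\gamma_{23})^2 = \frac{81}{25}*(-1) = -\frac{81}{25} (a basis 2-blade squares to minus the product of its generators' squares).
B^2 = -\frac{81}{25} — a negative square means the series sums to a rotation: l = \frac{9}{5}, alpha*l = \frac{\pi}{6}, so exp(alpha B) = cos(\frac{\pi}{6}) + (sin(\frac{\pi}{6})/(\frac{9}{5}))*B = \frac{\sqrt{3}}{2} + (\frac{5}{18})*B.
Answer: \frac{\sqrt{3}}{2} - \frac{1}{2} \gamma_{23}


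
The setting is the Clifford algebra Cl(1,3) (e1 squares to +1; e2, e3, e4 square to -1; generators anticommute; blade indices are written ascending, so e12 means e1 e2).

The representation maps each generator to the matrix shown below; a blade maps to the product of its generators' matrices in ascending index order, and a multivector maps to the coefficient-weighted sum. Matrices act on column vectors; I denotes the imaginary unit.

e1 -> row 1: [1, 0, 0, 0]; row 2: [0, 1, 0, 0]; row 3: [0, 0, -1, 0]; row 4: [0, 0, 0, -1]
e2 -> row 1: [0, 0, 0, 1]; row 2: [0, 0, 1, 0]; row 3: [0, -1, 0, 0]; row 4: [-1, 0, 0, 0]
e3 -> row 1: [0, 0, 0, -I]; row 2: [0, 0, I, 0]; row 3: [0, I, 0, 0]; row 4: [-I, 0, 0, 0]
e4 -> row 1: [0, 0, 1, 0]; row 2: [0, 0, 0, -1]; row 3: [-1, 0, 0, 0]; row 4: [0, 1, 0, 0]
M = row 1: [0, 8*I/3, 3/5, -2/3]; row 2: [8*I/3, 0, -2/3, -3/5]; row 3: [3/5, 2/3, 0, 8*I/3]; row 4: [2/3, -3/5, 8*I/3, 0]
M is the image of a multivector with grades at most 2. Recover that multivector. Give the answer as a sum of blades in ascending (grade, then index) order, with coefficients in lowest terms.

Method: the blade images are trace-orthogonal — tr(rho(e_A) rho(e_B)^-1) = 4 if A = B and 0 otherwise — and rho(e_A)^-1 = (e_A)^2 * rho(e_A) with (e_A)^2 = +1 or -1, so the coefficient of e_A in the preimage is (e_A)^2 * tr(M rho(e_A))/4.
Nonzero projections over blades of grade <= 2: e2: (e2)^2 = -1, tr(M rho(e2)) = 8/3, coefficient -2/3; e14: (e14)^2 = +1, tr(M rho(e14)) = 12/5, coefficient 3/5; e34: (e34)^2 = -1, tr(M rho(e34)) = 32/3, coefficient -8/3. Every other blade of grade <= 2 projects to 0.
Answer: -2/3*e2 + 3/5*e14 - 8/3*e34


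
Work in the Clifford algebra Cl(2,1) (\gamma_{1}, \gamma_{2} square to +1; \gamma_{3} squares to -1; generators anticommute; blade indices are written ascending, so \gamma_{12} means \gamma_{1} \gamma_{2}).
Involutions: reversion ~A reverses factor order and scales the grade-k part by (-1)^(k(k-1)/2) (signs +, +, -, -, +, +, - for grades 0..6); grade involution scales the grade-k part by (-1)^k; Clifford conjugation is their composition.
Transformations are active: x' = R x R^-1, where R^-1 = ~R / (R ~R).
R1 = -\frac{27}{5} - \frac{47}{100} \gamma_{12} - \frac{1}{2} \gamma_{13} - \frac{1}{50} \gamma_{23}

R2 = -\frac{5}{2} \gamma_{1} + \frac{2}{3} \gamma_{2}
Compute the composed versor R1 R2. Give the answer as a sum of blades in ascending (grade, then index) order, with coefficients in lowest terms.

Distribute over the terms of R2 (each basis-blade product reordered to ascending indices, repeated generators contracted through their squares):
R1 (-\frac{5}{2} \gamma_{1}) = \frac{27}{2} \gamma_{1} - \frac{47}{40} \gamma_{2} - \frac{5}{4} \gamma_{3} + \frac{1}{20} \gamma_{123}
R1 (\frac{2}{3} \gamma_{2}) = -\frac{47}{150} \gamma_{1} - \frac{18}{5} \gamma_{2} + \frac{1}{75} \gamma_{3} + \frac{1}{3} \gamma_{123}
Summing the partial products and collecting blades:
Answer: \frac{989}{75} \gamma_{1} - \frac{191}{40} \gamma_{2} - \frac{371}{300} \gamma_{3} + \frac{23}{60} \gamma_{123}


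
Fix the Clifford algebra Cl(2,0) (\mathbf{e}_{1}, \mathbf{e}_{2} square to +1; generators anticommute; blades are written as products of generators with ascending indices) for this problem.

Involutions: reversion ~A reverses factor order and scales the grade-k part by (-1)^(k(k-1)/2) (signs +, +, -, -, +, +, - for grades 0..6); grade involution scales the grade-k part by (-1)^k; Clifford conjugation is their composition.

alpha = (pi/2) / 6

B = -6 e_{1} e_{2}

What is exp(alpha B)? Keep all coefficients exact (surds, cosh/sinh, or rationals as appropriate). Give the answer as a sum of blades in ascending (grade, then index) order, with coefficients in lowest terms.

B^2 = (-6)^2*(e_{1} e_{2})^2 = 36*(-1) = -36 (a basis 2-blade squares to minus the product of its generators' squares).
B^2 = -36 — circular case — the even/odd split gives cos and sin: l = 6, alpha*l = \frac{\pi}{2}, so exp(alpha B) = cos(\frac{\pi}{2}) + (sin(\frac{\pi}{2})/6)*B = 0 + (\frac{1}{6})*B.
Answer: -e_{1} e_{2}


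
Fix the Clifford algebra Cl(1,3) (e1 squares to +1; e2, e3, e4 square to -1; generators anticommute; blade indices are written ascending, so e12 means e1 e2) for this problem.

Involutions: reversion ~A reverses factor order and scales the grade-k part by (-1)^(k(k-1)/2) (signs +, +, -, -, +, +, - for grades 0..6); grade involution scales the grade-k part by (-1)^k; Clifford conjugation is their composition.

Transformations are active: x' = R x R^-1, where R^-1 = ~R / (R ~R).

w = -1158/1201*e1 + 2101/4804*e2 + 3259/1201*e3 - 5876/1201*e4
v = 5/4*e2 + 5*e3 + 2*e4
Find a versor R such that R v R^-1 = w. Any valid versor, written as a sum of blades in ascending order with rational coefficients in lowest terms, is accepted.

Why this works: both vectors square to -489/16, so q(v) = q(w) and R = v + w = -1158/1201*e1 + 4053/2402*e2 + 9264/1201*e3 - 3474/1201*e4 carries v to w — its own direction survives, the complement (v - w)/2 flips.
Answer: -1158/1201*e1 + 4053/2402*e2 + 9264/1201*e3 - 3474/1201*e4


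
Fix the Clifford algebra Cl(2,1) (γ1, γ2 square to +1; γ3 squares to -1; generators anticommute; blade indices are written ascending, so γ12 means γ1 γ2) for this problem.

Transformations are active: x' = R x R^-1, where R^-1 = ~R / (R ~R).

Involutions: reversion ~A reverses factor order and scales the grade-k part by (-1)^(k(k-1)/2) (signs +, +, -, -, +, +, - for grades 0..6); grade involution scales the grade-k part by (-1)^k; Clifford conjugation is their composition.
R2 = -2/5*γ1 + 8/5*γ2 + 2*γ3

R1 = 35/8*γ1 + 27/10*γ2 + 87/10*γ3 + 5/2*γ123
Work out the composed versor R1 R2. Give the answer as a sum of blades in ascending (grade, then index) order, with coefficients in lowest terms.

Distribute over the terms of R2 (each basis-blade product reordered to ascending indices, repeated generators contracted through their squares):
R1 (-2/5*γ1) = -7/4 + 27/25*γ12 + 87/25*γ13 - γ23
R1 (8/5*γ2) = 108/25 + 7*γ12 - 4*γ13 - 348/25*γ23
R1 (2*γ3) = -87/5 - 5*γ12 + 35/4*γ13 + 27/5*γ23
Summing the partial products and collecting blades:
Answer: -1483/100 + 77/25*γ12 + 823/100*γ13 - 238/25*γ23


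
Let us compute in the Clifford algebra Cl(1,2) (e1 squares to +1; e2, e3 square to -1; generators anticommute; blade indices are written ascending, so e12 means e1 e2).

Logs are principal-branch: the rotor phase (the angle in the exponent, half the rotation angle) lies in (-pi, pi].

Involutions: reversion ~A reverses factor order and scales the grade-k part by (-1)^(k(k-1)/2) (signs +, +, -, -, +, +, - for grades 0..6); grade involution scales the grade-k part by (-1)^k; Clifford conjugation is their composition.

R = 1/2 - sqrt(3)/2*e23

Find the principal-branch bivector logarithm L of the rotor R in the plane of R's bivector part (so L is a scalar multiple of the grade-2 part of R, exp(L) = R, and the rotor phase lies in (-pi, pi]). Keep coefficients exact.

The scalar part of R is 1/2, which pins the rotor phase on the principal branch; dividing the bivector part by the sine of that phase recovers the unit plane, and L is the phase times that plane.
Concretely: cos(phase) = 1/2 gives phase = ±pi/3, and since phase/sin(phase) is even the sign is immaterial: L = (phase/sin(phase)) * <R>_2 = (2*sqrt(3)*pi/9) * <R>_2.
Answer: -pi/3*e23


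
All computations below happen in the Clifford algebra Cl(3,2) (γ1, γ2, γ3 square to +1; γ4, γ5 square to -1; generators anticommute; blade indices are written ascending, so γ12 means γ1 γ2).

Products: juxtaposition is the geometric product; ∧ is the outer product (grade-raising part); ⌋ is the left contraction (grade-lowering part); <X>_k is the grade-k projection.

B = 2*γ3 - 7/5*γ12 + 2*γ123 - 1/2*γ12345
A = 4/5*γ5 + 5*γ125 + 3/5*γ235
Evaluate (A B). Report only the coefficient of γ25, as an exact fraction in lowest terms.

step 1: 7*γ5 - 3/10*γ14 + 6/5*γ15 - 6/5*γ25 - 5/2*γ34 + 42/5*γ35 - 28/25*γ125 + 21/25*γ135 + 2/5*γ1234 - 58/5*γ1235
Answer: -6/5


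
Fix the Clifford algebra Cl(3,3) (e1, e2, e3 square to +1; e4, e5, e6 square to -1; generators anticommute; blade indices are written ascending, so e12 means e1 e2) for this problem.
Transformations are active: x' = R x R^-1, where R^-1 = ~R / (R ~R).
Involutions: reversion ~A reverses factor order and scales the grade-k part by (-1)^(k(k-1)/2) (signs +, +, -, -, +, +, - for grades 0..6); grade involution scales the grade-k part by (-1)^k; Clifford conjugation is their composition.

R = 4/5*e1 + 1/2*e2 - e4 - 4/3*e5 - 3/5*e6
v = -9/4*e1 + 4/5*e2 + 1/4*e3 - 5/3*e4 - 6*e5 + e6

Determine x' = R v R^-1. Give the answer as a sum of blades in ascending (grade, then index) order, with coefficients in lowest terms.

~R = 4/5*e1 + 1/2*e2 - e4 - 4/3*e5 - 3/5*e6, and R ~R = -2023/900, so R^-1 = ~R / (-2023/900).
R v = -157/15 + 353/200*e12 + 1/5*e13 - 43/12*e14 - 39/5*e15 - 11/20*e16 + 1/8*e23 - 1/30*e24 - 29/15*e25 + 49/50*e26 + 1/4*e34 + 1/3*e35 + 3/20*e36 + 34/9*e45 - 2*e46 - 74/15*e56
Answer: 78495/8092*e1 + 39008/10115*e2 - 1/4*e3 - 46405/6069*e4 - 12982/2023*e5 - 13327/2023*e6


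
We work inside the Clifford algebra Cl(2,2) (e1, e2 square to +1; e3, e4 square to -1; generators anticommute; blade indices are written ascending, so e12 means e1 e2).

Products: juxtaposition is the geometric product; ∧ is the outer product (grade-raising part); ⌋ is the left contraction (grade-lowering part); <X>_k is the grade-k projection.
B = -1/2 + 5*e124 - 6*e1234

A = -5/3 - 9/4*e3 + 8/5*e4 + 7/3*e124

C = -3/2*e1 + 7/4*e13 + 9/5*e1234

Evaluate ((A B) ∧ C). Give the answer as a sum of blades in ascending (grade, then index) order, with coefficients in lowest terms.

step 1: 25/2 + 121/8*e3 - 4/5*e4 - 8*e12 - 48/5*e123 - 23*e124 - 5/4*e1234
step 2: -75/4*e1 + 713/16*e13 - 6/5*e14 - 7/5*e134 + 45/2*e1234
Answer: -75/4*e1 + 713/16*e13 - 6/5*e14 - 7/5*e134 + 45/2*e1234


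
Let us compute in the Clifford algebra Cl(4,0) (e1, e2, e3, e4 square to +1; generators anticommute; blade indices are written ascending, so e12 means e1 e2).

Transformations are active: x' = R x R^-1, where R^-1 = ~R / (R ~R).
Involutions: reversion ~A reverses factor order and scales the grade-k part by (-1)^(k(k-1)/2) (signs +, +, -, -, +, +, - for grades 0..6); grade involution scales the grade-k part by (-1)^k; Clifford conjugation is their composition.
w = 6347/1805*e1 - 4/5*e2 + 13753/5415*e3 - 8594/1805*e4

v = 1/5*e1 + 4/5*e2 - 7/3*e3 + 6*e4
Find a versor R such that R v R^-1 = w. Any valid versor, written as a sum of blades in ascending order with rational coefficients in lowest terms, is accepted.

Key observation: q(v) = q(w) = 9478/225 (sandwiches preserve the norm), so R = v + w = 6708/1805*e1 + 1118/5415*e3 + 2236/1805*e4 works whenever it is invertible — the component of v along it is kept and (v - w)/2 reverses, sending v to w.
Answer: 6708/1805*e1 + 1118/5415*e3 + 2236/1805*e4


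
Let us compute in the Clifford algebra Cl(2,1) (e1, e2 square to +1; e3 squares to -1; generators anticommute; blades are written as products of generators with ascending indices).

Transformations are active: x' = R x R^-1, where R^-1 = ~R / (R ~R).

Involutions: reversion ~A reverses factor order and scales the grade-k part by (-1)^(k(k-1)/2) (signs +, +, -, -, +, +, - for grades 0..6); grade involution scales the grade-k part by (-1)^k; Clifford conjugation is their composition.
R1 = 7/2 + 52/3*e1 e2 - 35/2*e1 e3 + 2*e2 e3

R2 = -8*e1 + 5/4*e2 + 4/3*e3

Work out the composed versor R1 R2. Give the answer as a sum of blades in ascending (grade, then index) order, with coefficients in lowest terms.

Distribute over the terms of R2 (each basis-blade product reordered to ascending indices, repeated generators contracted through their squares):
R1 (-8*e1) = -28*e1 + 416/3*e2 - 140*e3 - 16*e1 e2 e3
R1 (5/4*e2) = 65/3*e1 + 35/8*e2 - 5/2*e3 + 175/8*e1 e2 e3
R1 (4/3*e3) = 70/3*e1 - 8/3*e2 + 14/3*e3 + 208/9*e1 e2 e3
Summing the partial products and collecting blades:
Answer: 17*e1 + 1123/8*e2 - 827/6*e3 + 2087/72*e1 e2 e3


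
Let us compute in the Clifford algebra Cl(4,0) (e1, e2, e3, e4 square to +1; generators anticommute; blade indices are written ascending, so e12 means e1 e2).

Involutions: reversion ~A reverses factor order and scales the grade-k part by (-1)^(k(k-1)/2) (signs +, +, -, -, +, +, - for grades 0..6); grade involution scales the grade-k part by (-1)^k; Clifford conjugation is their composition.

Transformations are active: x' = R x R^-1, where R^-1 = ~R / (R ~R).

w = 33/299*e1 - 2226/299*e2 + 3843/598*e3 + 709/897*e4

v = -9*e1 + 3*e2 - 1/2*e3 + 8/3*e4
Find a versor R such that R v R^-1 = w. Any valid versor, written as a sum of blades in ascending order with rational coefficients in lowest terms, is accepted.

The midline construction: v and w both square to 3505/36, so reflecting in their sum -2658/299*e1 - 1329/299*e2 + 1772/299*e3 + 3101/897*e4 exchanges them.
Answer: -2658/299*e1 - 1329/299*e2 + 1772/299*e3 + 3101/897*e4
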